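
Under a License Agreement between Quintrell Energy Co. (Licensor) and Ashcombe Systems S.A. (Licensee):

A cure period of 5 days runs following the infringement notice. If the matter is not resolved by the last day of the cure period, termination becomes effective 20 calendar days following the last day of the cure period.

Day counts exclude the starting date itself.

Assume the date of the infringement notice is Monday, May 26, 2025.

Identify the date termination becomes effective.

June 20, 2025

The last day of the cure period: 5 calendar days after May 26, 2025 is May 31, 2025.
The date termination becomes effective: 20 calendar days after May 31, 2025 is June 20, 2025.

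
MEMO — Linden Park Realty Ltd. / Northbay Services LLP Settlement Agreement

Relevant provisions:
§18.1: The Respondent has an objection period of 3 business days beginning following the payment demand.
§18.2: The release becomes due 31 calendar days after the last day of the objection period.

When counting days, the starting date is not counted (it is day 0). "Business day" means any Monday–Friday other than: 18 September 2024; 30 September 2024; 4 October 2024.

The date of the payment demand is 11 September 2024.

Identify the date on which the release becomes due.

17 October 2024

The last day of the objection period: counting 3 business days from Wednesday, 11 September 2024 (Sep 12, Sep 13, Sep 16, skipping weekends) reaches Monday, 16 September 2024.
The date on which the release becomes due: 31 calendar days after 16 September 2024 is 17 October 2024.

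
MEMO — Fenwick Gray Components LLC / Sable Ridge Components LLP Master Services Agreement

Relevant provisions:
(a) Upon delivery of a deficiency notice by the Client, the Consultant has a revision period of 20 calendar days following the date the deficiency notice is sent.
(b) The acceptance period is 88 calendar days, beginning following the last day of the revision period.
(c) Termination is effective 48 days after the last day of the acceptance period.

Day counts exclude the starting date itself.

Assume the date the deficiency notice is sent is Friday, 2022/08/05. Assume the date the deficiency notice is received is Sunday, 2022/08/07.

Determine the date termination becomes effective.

2023/01/08

Adding 20 calendar days to 2022/08/05 gives 2022/08/25, which is the last day of the revision period.
Adding 88 calendar days to 2022/08/25 gives 2022/11/21, which is the last day of the acceptance period.
The date termination becomes effective: 2022/11/21 + 48 days = 2023/01/08.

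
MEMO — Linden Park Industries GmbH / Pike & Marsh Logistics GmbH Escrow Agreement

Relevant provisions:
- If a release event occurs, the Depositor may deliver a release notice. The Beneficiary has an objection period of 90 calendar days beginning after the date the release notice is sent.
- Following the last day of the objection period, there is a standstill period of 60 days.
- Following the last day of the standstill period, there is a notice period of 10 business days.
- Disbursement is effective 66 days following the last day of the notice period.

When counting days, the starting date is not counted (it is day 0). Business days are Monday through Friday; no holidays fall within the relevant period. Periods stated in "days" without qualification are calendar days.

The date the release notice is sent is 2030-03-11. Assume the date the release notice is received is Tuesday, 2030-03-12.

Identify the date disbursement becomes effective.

The last day of the objection period: 90 calendar days after 2030-03-11 is 2030-06-09.
The last day of the standstill period: 60 calendar days after 2030-06-09 is 2030-08-08.
The last day of the notice period: 10 business days after Thursday, 2030-08-08, skipping weekends — Aug 9, Aug 12, Aug 13, Aug 14, Aug 15, Aug 16, Aug 19, Aug 20, Aug 21, Aug 22 — lands on Thursday, 2030-08-22.
Adding 66 calendar days to 2030-08-22 gives 2030-10-27, which is the date disbursement becomes effective.

2030-10-27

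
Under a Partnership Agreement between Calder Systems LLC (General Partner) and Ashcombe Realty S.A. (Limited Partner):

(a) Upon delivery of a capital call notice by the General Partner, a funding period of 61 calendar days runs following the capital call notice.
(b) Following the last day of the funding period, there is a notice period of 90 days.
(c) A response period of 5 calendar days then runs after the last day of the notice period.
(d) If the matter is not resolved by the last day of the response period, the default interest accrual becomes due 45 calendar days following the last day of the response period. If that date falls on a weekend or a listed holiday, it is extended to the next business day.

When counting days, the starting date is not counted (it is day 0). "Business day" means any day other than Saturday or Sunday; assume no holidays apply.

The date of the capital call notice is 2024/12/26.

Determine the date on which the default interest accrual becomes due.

2025/07/15

The last day of the funding period: 61 calendar days after 2024/12/26 is 2025/02/25.
Adding 90 calendar days to 2025/02/25 gives 2025/05/26, which is the last day of the notice period.
The last day of the response period: 2025/05/26 + 5 days = 2025/05/31.
The date on which the default interest accrual becomes due: 2025/05/31 + 45 days = 2025/07/15. 2025/07/15 is a Tuesday, so no roll-forward applies.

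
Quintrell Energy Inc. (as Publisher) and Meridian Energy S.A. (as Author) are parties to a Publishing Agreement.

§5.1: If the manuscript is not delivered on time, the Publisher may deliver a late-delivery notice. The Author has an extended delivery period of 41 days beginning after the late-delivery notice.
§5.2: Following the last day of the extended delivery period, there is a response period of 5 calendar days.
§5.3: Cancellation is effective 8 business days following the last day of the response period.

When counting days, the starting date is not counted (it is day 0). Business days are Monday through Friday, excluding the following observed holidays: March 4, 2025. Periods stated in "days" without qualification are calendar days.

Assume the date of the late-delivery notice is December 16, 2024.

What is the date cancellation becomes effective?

Adding 41 calendar days to December 16, 2024 gives January 26, 2025, which is the last day of the extended delivery period.
The last day of the response period: January 26, 2025 + 5 days = January 31, 2025.
The date cancellation becomes effective: 8 business days after Friday, January 31, 2025, skipping weekends — Feb 3, Feb 4, Feb 5, Feb 6, Feb 7, Feb 10, Feb 11, Feb 12 — lands on Wednesday, February 12, 2025.

February 12, 2025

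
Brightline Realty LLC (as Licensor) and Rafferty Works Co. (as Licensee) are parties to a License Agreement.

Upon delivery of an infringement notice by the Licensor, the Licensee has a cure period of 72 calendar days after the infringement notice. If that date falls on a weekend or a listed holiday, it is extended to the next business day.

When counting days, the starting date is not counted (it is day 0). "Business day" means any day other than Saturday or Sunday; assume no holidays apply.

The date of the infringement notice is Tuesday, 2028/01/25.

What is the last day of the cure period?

The last day of the cure period: 72 calendar days after 2028/01/25 is 2028/04/06. 2028/04/06 is a Thursday, so no roll-forward applies.

2028/04/06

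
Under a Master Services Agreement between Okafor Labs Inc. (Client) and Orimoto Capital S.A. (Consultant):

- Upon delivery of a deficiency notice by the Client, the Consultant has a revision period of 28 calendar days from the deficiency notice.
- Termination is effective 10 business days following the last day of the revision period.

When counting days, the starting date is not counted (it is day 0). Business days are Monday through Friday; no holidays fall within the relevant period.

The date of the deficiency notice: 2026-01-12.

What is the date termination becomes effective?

The last day of the revision period: 28 calendar days after 2026-01-12 is 2026-02-09.
From Monday, 2026-02-09, 10 business days (Feb 10, Feb 11, Feb 12, Feb 13, Feb 16, Feb 17, Feb 18, Feb 19, Feb 20, Feb 23, skipping weekends) brings us to Monday, 2026-02-23, which is the date termination becomes effective.

2026-02-23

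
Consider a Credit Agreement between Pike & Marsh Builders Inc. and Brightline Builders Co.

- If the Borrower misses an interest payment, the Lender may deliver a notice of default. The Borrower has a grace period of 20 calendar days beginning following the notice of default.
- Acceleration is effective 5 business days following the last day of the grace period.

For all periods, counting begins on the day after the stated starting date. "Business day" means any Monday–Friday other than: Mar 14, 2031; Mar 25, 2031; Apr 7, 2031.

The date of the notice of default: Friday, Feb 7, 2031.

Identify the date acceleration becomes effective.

Adding 20 calendar days to Feb 7, 2031 gives Feb 27, 2031, which is the last day of the grace period.
The date acceleration becomes effective: counting 5 business days from Thursday, Feb 27, 2031 (Feb 28, Mar 3, Mar 4, Mar 5, Mar 6, skipping weekends) reaches Thursday, Mar 6, 2031.

Mar 6, 2031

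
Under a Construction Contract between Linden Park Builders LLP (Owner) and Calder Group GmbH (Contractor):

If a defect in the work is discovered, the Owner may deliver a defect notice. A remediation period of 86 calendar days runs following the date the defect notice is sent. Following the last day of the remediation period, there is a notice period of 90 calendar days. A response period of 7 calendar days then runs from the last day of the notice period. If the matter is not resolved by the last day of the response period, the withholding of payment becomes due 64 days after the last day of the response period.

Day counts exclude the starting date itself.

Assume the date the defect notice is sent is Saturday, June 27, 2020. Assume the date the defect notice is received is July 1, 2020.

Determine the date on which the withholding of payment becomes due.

March 1, 2021

The last day of the remediation period: June 27, 2020 + 86 days = September 21, 2020.
The last day of the notice period: 90 calendar days after September 21, 2020 is December 20, 2020.
The last day of the response period: December 20, 2020 + 7 days = December 27, 2020.
The date on which the withholding of payment becomes due: December 27, 2020 + 64 days = March 1, 2021.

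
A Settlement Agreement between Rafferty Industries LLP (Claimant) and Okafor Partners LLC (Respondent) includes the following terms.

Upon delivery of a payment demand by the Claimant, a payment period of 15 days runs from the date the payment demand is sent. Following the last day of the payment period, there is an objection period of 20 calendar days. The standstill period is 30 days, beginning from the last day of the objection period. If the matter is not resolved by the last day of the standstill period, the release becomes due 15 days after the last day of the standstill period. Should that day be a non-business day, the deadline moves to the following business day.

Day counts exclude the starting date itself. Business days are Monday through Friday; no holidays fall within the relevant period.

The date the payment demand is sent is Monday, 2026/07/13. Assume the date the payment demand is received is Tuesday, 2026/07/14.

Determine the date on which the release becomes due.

2026/10/01

Adding 15 calendar days to 2026/07/13 gives 2026/07/28, which is the last day of the payment period.
The last day of the objection period: 2026/07/28 + 20 days = 2026/08/17.
The last day of the standstill period: 30 calendar days after 2026/08/17 is 2026/09/16.
Adding 15 calendar days to 2026/09/16 gives 2026/10/01, which is the date on which the release becomes due. 2026/10/01 is a Thursday, so no roll-forward applies.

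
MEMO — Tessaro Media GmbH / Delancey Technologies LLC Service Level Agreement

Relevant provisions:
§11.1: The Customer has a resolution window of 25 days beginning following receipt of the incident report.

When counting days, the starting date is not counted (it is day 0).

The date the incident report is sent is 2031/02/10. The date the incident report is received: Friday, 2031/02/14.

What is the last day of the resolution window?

2031/03/11

The last day of the resolution window: 25 calendar days after 2031/02/14 is 2031/03/11.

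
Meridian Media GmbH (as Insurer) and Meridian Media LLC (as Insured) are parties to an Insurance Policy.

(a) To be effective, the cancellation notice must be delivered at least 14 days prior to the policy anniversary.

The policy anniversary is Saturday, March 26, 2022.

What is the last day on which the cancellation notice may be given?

March 26, 2022 minus 14 days is March 12, 2022.

March 12, 2022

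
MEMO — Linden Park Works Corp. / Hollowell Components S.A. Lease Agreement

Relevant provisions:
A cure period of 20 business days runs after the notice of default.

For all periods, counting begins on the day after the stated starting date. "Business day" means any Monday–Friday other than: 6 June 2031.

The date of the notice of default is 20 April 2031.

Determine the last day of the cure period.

The last day of the cure period: 20 business days after Sunday, 20 April 2031, skipping weekends — Apr 21, Apr 22, Apr 23, Apr 24, …, May 14, May 15, May 16 — lands on Friday, 16 May 2031.

16 May 2031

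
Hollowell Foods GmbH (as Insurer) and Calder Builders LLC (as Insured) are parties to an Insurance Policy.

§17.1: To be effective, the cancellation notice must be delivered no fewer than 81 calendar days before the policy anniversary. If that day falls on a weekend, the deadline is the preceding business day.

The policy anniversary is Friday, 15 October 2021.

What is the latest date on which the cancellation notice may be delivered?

26 July 2021

Counting back 81 calendar days from 15 October 2021 gives 26 July 2021. That is a Monday, so no adjustment is needed.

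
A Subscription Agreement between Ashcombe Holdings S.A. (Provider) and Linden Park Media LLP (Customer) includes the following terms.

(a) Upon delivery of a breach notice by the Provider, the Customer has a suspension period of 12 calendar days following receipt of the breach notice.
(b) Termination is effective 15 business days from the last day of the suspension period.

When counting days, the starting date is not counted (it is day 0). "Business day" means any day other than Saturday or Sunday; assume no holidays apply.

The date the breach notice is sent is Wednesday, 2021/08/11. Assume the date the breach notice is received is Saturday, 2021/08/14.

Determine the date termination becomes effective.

The last day of the suspension period: 12 calendar days after 2021/08/14 is 2021/08/26.
From Thursday, 2021/08/26, 15 business days (Aug 27, Aug 30, Aug 31, Sep 1, …, Sep 14, Sep 15, Sep 16, skipping weekends) brings us to Thursday, 2021/09/16, which is the date termination becomes effective.

2021/09/16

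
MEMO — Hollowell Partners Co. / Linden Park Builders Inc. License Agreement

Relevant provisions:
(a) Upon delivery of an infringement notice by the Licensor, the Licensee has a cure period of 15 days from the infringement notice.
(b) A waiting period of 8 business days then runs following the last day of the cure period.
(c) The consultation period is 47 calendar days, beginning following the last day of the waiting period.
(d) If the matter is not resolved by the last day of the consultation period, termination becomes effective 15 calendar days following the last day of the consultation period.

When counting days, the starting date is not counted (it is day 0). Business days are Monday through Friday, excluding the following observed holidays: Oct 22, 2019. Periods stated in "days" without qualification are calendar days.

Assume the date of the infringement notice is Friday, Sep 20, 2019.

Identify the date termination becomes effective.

Adding 15 calendar days to Sep 20, 2019 gives Oct 5, 2019, which is the last day of the cure period.
The last day of the waiting period: 8 business days after Saturday, Oct 5, 2019, skipping weekends — Oct 7, Oct 8, Oct 9, Oct 10, Oct 11, Oct 14, Oct 15, Oct 16 — lands on Wednesday, Oct 16, 2019.
The last day of the consultation period: 47 calendar days after Oct 16, 2019 is Dec 2, 2019.
The date termination becomes effective: Dec 2, 2019 + 15 days = Dec 17, 2019.

Dec 17, 2019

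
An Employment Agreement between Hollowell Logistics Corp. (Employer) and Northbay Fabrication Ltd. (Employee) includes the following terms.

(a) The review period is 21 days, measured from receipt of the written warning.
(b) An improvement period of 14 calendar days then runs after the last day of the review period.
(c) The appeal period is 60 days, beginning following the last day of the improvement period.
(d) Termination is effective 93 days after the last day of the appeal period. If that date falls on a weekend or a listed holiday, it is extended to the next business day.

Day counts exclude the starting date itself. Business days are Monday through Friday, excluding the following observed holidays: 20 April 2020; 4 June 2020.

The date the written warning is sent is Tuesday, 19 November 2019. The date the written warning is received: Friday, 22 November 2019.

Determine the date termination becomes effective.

Adding 21 calendar days to 22 November 2019 gives 13 December 2019, which is the last day of the review period.
The last day of the improvement period: 14 calendar days after 13 December 2019 is 27 December 2019.
The last day of the appeal period: 27 December 2019 + 60 days = 25 February 2020.
The date termination becomes effective: 25 February 2020 + 93 days = 28 May 2020. 28 May 2020 is a Thursday and is not a listed holiday, so no roll-forward applies.

28 May 2020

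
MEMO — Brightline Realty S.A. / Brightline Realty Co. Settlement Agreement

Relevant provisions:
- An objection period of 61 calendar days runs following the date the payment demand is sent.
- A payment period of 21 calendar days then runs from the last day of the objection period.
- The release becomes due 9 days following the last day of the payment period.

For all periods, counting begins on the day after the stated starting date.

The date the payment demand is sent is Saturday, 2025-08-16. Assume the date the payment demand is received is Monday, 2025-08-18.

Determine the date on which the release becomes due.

Adding 61 calendar days to 2025-08-16 gives 2025-10-16, which is the last day of the objection period.
Adding 21 calendar days to 2025-10-16 gives 2025-11-06, which is the last day of the payment period.
Adding 9 calendar days to 2025-11-06 gives 2025-11-15, which is the date on which the release becomes due.

2025-11-15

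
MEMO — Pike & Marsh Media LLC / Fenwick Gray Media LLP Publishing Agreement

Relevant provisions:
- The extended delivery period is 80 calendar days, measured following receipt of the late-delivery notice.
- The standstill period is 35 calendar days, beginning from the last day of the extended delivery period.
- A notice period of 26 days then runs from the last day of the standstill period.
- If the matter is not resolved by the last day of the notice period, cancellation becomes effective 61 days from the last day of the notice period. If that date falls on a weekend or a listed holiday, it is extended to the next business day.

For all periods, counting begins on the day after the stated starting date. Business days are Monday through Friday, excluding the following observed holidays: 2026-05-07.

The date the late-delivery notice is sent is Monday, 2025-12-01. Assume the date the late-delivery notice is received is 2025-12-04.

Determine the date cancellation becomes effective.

The last day of the extended delivery period: 80 calendar days after 2025-12-04 is 2026-02-22.
Adding 35 calendar days to 2026-02-22 gives 2026-03-29, which is the last day of the standstill period.
The last day of the notice period: 2026-03-29 + 26 days = 2026-04-24.
The date cancellation becomes effective: 61 calendar days after 2026-04-24 is 2026-06-24. 2026-06-24 is a Wednesday and is not a listed holiday, so no roll-forward applies.

2026-06-24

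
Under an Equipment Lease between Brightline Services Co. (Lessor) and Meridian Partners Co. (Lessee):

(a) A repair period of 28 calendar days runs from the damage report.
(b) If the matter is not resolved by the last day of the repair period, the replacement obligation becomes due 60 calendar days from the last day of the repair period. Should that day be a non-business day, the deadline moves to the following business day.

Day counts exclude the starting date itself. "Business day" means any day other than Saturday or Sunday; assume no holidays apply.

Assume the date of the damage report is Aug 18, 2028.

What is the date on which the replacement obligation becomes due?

The last day of the repair period: Aug 18, 2028 + 28 days = Sep 15, 2028.
The date on which the replacement obligation becomes due: 60 calendar days after Sep 15, 2028 is Nov 14, 2028. Nov 14, 2028 is a Tuesday, so no roll-forward applies.

Nov 14, 2028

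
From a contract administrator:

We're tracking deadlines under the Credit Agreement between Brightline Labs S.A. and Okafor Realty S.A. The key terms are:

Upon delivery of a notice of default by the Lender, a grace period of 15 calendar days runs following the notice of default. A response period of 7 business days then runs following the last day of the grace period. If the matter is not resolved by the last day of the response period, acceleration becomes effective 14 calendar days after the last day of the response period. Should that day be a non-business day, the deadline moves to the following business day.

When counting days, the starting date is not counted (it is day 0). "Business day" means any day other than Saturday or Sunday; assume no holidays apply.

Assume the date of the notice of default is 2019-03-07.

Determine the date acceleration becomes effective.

Adding 15 calendar days to 2019-03-07 gives 2019-03-22, which is the last day of the grace period.
The last day of the response period: counting 7 business days from Friday, 2019-03-22 (Mar 25, Mar 26, Mar 27, Mar 28, Mar 29, Apr 1, Apr 2, skipping weekends) reaches Tuesday, 2019-04-02.
The date acceleration becomes effective: 2019-04-02 + 14 days = 2019-04-16. 2019-04-16 is a Tuesday, so no roll-forward applies.

2019-04-16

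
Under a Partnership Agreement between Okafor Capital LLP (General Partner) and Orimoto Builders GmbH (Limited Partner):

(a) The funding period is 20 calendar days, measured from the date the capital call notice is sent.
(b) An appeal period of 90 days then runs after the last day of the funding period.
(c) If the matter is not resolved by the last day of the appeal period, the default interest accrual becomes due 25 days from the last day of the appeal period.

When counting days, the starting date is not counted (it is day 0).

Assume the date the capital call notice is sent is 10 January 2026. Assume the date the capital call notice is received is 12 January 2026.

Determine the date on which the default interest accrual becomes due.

25 May 2026

The last day of the funding period: 20 calendar days after 10 January 2026 is 30 January 2026.
Adding 90 calendar days to 30 January 2026 gives 30 April 2026, which is the last day of the appeal period.
The date on which the default interest accrual becomes due: 25 calendar days after 30 April 2026 is 25 May 2026.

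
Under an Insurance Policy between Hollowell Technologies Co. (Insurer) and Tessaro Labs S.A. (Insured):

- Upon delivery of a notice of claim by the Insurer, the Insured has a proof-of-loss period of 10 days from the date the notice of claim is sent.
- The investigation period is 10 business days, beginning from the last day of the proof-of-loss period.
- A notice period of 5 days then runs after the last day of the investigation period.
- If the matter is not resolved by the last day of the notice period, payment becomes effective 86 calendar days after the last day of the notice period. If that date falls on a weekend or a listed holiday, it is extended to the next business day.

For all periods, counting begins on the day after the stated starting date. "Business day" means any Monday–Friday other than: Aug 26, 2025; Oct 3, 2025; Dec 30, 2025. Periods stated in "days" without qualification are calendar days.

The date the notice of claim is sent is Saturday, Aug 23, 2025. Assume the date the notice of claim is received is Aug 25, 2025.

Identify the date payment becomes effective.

The last day of the proof-of-loss period: Aug 23, 2025 + 10 days = Sep 2, 2025.
The last day of the investigation period: counting 10 business days from Tuesday, Sep 2, 2025 (Sep 3, Sep 4, Sep 5, Sep 8, Sep 9, Sep 10, Sep 11, Sep 12, Sep 15, Sep 16, skipping weekends) reaches Tuesday, Sep 16, 2025.
Adding 5 calendar days to Sep 16, 2025 gives Sep 21, 2025, which is the last day of the notice period.
The date payment becomes effective: Sep 21, 2025 + 86 days = Dec 16, 2025. Dec 16, 2025 is a Tuesday and is not a listed holiday, so no roll-forward applies.

Dec 16, 2025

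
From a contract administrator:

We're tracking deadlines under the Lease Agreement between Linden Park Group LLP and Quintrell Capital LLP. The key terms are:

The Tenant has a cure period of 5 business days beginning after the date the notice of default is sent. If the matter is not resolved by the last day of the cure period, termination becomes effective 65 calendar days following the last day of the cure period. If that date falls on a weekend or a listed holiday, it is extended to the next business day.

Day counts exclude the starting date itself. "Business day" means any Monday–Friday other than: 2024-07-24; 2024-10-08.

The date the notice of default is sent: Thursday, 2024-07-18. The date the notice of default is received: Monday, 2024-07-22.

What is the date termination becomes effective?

From Thursday, 2024-07-18, 5 business days (Jul 19, Jul 22, Jul 23, Jul 25, Jul 26, skipping weekends and the listed holiday on Jul 24) brings us to Friday, 2024-07-26, which is the last day of the cure period.
The date termination becomes effective: 2024-07-26 + 65 days = 2024-09-29. That falls on a Sunday, so it rolls to the next business day, Monday, 2024-09-30.

2024-09-30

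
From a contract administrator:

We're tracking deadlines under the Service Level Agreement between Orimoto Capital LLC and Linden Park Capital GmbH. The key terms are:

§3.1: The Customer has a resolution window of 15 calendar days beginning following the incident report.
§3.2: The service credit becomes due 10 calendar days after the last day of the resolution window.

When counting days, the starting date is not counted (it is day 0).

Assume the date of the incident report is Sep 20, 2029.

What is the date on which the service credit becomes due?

The last day of the resolution window: Sep 20, 2029 + 15 days = Oct 5, 2029.
The date on which the service credit becomes due: 10 calendar days after Oct 5, 2029 is Oct 15, 2029.

Oct 15, 2029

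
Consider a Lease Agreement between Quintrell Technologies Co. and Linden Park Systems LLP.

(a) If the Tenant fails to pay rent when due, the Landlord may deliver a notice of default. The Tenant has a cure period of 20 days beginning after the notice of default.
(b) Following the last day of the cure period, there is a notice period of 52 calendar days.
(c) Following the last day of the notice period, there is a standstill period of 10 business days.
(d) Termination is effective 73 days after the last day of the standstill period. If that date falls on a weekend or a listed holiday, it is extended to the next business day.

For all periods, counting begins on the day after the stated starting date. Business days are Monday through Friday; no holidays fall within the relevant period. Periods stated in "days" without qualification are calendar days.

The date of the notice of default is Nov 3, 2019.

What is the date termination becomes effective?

Apr 10, 2020

Adding 20 calendar days to Nov 3, 2019 gives Nov 23, 2019, which is the last day of the cure period.
The last day of the notice period: 52 calendar days after Nov 23, 2019 is Jan 14, 2020.
The last day of the standstill period: 10 business days after Tuesday, Jan 14, 2020, skipping weekends — Jan 15, Jan 16, Jan 17, Jan 20, Jan 21, Jan 22, Jan 23, Jan 24, Jan 27, Jan 28 — lands on Tuesday, Jan 28, 2020.
The date termination becomes effective: Jan 28, 2020 + 73 days = Apr 10, 2020. Apr 10, 2020 is a Friday, so no roll-forward applies.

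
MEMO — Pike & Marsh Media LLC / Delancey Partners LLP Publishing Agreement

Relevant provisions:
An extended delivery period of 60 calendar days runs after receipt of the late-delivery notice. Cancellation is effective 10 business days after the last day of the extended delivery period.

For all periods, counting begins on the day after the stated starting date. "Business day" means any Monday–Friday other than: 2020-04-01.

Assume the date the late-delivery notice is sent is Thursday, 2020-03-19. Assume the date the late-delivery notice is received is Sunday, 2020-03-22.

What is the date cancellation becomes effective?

2020-06-04

The last day of the extended delivery period: 60 calendar days after 2020-03-22 is 2020-05-21.
From Thursday, 2020-05-21, 10 business days (May 22, May 25, May 26, May 27, May 28, May 29, Jun 1, Jun 2, Jun 3, Jun 4, skipping weekends) brings us to Thursday, 2020-06-04, which is the date cancellation becomes effective.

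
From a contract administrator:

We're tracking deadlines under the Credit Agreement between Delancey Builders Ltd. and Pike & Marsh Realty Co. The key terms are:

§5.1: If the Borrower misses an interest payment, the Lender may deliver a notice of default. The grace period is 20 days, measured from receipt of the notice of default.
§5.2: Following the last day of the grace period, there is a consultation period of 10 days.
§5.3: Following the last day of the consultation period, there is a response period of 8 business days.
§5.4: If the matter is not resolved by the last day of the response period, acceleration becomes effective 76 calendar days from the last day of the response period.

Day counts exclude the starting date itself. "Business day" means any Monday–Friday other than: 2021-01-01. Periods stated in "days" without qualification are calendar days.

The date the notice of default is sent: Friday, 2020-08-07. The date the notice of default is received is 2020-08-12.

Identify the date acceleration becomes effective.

Adding 20 calendar days to 2020-08-12 gives 2020-09-01, which is the last day of the grace period.
The last day of the consultation period: 2020-09-01 + 10 days = 2020-09-11.
The last day of the response period: counting 8 business days from Friday, 2020-09-11 (Sep 14, Sep 15, Sep 16, Sep 17, Sep 18, Sep 21, Sep 22, Sep 23, skipping weekends) reaches Wednesday, 2020-09-23.
The date acceleration becomes effective: 2020-09-23 + 76 days = 2020-12-08.

2020-12-08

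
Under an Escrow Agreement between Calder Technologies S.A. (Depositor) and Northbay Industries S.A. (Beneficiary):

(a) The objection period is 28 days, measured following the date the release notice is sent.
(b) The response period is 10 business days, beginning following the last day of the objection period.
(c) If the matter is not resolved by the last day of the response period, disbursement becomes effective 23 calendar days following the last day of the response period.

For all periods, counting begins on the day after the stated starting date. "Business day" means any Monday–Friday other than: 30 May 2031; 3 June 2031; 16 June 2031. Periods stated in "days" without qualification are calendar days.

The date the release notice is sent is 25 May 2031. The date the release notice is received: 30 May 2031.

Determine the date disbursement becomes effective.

Adding 28 calendar days to 25 May 2031 gives 22 June 2031, which is the last day of the objection period.
The last day of the response period: 10 business days after Sunday, 22 June 2031, skipping weekends — Jun 23, Jun 24, Jun 25, Jun 26, Jun 27, Jun 30, Jul 1, Jul 2, Jul 3, Jul 4 — lands on Friday, 4 July 2031.
The date disbursement becomes effective: 4 July 2031 + 23 days = 27 July 2031.

27 July 2031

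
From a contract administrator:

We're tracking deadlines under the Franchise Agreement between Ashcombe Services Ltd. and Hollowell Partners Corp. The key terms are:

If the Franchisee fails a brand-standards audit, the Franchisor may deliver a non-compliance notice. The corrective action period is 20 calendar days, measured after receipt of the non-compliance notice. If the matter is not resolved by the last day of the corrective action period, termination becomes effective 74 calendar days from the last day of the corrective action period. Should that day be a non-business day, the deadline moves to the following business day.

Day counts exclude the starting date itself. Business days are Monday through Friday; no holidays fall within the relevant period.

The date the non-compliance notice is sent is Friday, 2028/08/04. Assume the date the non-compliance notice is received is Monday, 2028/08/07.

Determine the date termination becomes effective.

The last day of the corrective action period: 20 calendar days after 2028/08/07 is 2028/08/27.
The date termination becomes effective: 74 calendar days after 2028/08/27 is 2028/11/09. 2028/11/09 is a Thursday, so no roll-forward applies.

2028/11/09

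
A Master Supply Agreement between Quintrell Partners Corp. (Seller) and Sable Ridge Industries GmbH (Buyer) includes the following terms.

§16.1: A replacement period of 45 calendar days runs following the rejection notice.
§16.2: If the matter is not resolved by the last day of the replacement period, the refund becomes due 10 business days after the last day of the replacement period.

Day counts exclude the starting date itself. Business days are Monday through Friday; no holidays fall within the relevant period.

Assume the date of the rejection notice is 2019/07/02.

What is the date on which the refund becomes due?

2019/08/30

Adding 45 calendar days to 2019/07/02 gives 2019/08/16, which is the last day of the replacement period.
The date on which the refund becomes due: counting 10 business days from Friday, 2019/08/16 (Aug 19, Aug 20, Aug 21, Aug 22, Aug 23, Aug 26, Aug 27, Aug 28, Aug 29, Aug 30, skipping weekends) reaches Friday, 2019/08/30.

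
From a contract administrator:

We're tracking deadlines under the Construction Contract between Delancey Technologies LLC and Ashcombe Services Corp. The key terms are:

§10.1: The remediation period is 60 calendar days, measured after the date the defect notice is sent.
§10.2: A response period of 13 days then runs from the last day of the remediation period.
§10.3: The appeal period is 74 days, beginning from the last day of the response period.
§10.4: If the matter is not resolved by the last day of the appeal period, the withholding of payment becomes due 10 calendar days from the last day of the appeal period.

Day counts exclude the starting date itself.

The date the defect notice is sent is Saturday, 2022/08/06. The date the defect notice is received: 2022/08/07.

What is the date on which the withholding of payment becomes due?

2023/01/10

The last day of the remediation period: 60 calendar days after 2022/08/06 is 2022/10/05.
The last day of the response period: 13 calendar days after 2022/10/05 is 2022/10/18.
Adding 74 calendar days to 2022/10/18 gives 2022/12/31, which is the last day of the appeal period.
The date on which the withholding of payment becomes due: 2022/12/31 + 10 days = 2023/01/10.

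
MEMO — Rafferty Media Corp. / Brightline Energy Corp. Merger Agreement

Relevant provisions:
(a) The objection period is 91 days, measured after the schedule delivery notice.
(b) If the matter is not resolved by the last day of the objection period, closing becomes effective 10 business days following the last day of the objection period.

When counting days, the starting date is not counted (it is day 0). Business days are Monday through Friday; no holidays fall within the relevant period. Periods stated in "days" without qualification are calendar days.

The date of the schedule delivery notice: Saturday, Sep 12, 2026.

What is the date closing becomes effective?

Adding 91 calendar days to Sep 12, 2026 gives Dec 12, 2026, which is the last day of the objection period.
From Saturday, Dec 12, 2026, 10 business days (Dec 14, Dec 15, Dec 16, Dec 17, Dec 18, Dec 21, Dec 22, Dec 23, Dec 24, Dec 25, skipping weekends) brings us to Friday, Dec 25, 2026, which is the date closing becomes effective.

Dec 25, 2026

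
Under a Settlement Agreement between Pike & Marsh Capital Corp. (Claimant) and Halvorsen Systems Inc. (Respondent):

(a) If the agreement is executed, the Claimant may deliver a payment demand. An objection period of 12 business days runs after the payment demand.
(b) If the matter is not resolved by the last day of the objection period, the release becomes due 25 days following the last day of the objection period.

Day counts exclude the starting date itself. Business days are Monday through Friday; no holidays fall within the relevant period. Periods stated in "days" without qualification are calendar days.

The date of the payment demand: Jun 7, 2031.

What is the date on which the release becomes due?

The last day of the objection period: 12 business days after Saturday, Jun 7, 2031, skipping weekends — Jun 9, Jun 10, Jun 11, Jun 12, …, Jun 20, Jun 23, Jun 24 — lands on Tuesday, Jun 24, 2031.
The date on which the release becomes due: Jun 24, 2031 + 25 days = Jul 19, 2031.

Jul 19, 2031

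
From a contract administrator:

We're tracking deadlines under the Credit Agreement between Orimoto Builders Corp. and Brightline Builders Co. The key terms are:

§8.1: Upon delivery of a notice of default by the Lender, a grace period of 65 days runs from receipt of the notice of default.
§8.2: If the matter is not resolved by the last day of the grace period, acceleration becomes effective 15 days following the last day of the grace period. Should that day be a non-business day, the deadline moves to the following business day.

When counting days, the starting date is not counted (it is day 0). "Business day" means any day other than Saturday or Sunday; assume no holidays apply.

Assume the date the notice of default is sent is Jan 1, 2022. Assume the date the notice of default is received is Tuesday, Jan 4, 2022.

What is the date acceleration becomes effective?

The last day of the grace period: Jan 4, 2022 + 65 days = Mar 10, 2022.
The date acceleration becomes effective: Mar 10, 2022 + 15 days = Mar 25, 2022. Mar 25, 2022 is a Friday, so no roll-forward applies.

Mar 25, 2022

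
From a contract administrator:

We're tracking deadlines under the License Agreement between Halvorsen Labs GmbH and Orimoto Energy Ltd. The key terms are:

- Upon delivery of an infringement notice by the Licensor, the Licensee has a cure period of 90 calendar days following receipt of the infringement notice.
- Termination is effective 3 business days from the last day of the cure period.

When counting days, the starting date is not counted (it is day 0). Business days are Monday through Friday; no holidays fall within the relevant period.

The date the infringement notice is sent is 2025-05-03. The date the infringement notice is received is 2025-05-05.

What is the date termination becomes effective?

2025-08-06

Adding 90 calendar days to 2025-05-05 gives 2025-08-03, which is the last day of the cure period.
The date termination becomes effective: 3 business days after Sunday, 2025-08-03, skipping weekends — Aug 4, Aug 5, Aug 6 — lands on Wednesday, 2025-08-06.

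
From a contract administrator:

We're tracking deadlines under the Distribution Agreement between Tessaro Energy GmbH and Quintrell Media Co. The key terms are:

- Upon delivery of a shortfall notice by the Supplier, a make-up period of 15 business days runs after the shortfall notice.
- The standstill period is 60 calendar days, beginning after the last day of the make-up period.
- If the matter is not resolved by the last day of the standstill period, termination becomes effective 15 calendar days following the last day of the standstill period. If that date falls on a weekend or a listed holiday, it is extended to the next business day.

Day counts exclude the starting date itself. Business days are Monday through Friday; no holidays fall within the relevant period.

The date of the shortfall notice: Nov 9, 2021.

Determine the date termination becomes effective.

From Tuesday, Nov 9, 2021, 15 business days (Nov 10, Nov 11, Nov 12, Nov 15, …, Nov 26, Nov 29, Nov 30, skipping weekends) brings us to Tuesday, Nov 30, 2021, which is the last day of the make-up period.
The last day of the standstill period: Nov 30, 2021 + 60 days = Jan 29, 2022.
The date termination becomes effective: Jan 29, 2022 + 15 days = Feb 13, 2022. That falls on a Sunday, so it rolls to the next business day, Monday, Feb 14, 2022.

Feb 14, 2022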